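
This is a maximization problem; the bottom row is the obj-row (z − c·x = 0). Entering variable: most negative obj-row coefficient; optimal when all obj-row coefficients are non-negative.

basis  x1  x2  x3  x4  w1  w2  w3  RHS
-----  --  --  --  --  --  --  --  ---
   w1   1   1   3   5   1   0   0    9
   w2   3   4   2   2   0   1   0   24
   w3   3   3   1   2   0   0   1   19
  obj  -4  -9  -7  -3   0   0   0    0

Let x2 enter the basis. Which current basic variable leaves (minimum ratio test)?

Column x2 entries and ratios — w1: 9/1 = 9; w2: 24/4 = 6; w3: 19/3 = 19/3.
Smallest ratio is 6 in the row of w2, so w2 leaves.

w2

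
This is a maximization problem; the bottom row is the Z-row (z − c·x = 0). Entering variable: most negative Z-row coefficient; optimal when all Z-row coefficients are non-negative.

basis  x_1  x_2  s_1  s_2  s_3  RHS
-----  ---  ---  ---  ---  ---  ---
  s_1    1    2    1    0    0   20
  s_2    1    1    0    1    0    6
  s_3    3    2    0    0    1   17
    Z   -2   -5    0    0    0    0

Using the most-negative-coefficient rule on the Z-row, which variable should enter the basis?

x_2

Negative Z-row entries: x_1: -2, x_2: -5.
The most negative is -5 in column x_2, so x_2 enters.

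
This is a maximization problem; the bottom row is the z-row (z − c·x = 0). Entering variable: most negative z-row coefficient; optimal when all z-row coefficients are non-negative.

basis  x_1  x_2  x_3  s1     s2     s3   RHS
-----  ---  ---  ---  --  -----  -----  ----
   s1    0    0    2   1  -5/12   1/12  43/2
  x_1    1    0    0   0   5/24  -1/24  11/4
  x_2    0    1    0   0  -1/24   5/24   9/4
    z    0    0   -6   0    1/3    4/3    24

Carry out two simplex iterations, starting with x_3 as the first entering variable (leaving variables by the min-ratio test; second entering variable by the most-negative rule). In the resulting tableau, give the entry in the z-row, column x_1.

Ratio test on column x_3 — row 1: (43/2)/2 = 43/4; row 2: entry 0 ≤ 0; row 3: entry 0 ≤ 0. Minimum is 43/4 at row 1 (s1 leaves); pivot element 2.
Divide row 1 by 2; eliminate column x_3 from the other rows.
Second iteration: most negative z-row entry is -11/12 in column s2, so s2 enters.
Ratio test on column s2 — row 1: entry -5/24 ≤ 0; row 2: (11/4)/(5/24) = 66/5; row 3: entry -1/24 ≤ 0. Minimum is 66/5 at row 2 (x_1 leaves); pivot element 5/24.
Divide row 2 by 5/24; eliminate column s2 from the other rows.
After both pivots, the entry at the z-row, column x_1 is 22/5.

22/5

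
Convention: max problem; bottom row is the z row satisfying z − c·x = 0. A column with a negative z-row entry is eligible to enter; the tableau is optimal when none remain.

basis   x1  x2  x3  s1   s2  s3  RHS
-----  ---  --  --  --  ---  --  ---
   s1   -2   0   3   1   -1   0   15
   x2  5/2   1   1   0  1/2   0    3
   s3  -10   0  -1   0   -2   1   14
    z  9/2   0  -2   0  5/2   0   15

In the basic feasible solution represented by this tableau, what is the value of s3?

14

s3 is basic (row 3); its value is the RHS of that row, 14.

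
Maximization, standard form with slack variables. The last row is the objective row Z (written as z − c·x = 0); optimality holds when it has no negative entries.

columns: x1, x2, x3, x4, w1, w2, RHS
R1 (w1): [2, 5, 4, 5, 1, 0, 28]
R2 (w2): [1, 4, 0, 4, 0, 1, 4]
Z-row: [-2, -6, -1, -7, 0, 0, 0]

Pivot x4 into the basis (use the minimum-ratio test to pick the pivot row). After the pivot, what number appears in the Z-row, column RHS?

7

Ratio test on column x4 — row 1: 28/5 = 28/5; row 2: 4/4 = 1. Minimum is 1 at row 2 (w2 leaves); pivot element 4.
Divide row 2 by 4; eliminate column x4 from the other rows.
Z-row update in column RHS: 0 − (-7)·1 = 7.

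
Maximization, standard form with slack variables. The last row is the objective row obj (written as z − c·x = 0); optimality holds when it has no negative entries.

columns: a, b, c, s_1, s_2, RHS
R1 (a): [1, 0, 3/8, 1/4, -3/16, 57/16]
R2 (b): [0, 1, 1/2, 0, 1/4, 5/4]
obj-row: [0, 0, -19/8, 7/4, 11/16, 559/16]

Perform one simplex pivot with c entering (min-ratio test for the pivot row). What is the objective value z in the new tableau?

327/8

Ratio test on column c — row 1: (57/16)/(3/8) = 19/2; row 2: (5/4)/(1/2) = 5/2. Minimum is 5/2 at row 2 (b leaves); pivot element 1/2.
Pivot on row 2; the obj-row RHS becomes 559/16 − (-19/8)·(5/2) = 327/8.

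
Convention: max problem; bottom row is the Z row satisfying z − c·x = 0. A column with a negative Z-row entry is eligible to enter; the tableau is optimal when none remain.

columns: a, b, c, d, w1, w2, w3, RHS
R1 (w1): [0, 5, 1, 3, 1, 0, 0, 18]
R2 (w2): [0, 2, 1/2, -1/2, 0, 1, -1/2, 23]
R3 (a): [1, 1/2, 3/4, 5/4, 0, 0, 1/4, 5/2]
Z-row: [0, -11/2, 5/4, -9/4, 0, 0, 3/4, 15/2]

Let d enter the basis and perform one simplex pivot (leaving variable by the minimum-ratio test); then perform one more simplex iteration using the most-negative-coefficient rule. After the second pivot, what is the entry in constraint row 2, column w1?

Ratio test on column d — row 1: 18/3 = 6; row 2: entry -1/2 ≤ 0; row 3: (5/2)/(5/4) = 2. Minimum is 2 at row 3 (a leaves); pivot element 5/4.
Divide row 3 by 5/4; eliminate column d from the other rows.
Second iteration: most negative Z-row entry is -23/5 in column b, so b enters.
Ratio test on column b — row 1: 12/(19/5) = 60/19; row 2: 24/(11/5) = 120/11; row 3: 2/(2/5) = 5. Minimum is 60/19 at row 1 (w1 leaves); pivot element 19/5.
Divide row 1 by 19/5; eliminate column b from the other rows.
After both pivots, the entry at constraint row 2, column w1 is -11/19.

-11/19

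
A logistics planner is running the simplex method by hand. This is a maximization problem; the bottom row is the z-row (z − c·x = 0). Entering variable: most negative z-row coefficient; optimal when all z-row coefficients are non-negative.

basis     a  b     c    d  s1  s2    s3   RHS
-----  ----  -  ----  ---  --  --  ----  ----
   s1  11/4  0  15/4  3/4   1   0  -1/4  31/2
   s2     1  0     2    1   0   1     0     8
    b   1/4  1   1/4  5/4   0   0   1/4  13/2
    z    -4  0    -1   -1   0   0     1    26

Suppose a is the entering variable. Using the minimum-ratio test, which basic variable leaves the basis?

s1

Column a entries and ratios — s1: (31/2)/(11/4) = 62/11; s2: 8/1 = 8; b: (13/2)/(1/4) = 26.
Smallest ratio is 62/11 in the row of s1, so s1 leaves.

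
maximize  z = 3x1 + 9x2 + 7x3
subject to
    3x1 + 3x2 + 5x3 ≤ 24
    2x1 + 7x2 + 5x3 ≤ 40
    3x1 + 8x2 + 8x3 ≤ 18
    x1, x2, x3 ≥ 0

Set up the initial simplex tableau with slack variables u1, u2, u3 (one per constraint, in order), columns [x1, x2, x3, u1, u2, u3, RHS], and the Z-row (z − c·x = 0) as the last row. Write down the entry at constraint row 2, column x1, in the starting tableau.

Constraint 2 has coefficient 2 on x1.

2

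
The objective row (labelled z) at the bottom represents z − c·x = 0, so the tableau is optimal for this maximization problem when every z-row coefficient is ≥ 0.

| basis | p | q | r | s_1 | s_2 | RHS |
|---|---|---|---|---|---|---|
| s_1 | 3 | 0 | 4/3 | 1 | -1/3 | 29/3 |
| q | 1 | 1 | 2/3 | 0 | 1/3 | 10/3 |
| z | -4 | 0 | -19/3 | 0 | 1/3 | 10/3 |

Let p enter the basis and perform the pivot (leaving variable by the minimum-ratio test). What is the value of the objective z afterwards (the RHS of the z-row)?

Ratio test on column p — row 1: (29/3)/3 = 29/9; row 2: (10/3)/1 = 10/3. Minimum is 29/9 at row 1 (s_1 leaves); pivot element 3.
Pivot on row 1; the z-row RHS becomes 10/3 − (-4)·(29/9) = 146/9.

146/9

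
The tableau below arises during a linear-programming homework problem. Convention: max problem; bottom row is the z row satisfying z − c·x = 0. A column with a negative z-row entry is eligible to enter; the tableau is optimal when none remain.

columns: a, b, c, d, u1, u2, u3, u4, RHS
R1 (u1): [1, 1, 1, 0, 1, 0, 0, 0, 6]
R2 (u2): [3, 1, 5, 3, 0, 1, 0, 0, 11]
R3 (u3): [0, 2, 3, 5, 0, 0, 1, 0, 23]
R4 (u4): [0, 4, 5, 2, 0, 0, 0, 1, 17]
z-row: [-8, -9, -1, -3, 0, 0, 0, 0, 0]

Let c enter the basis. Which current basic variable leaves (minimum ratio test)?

u2

Column c entries and ratios — u1: 6/1 = 6; u2: 11/5 = 11/5; u3: 23/3 = 23/3; u4: 17/5 = 17/5.
Smallest ratio is 11/5 in the row of u2, so u2 leaves.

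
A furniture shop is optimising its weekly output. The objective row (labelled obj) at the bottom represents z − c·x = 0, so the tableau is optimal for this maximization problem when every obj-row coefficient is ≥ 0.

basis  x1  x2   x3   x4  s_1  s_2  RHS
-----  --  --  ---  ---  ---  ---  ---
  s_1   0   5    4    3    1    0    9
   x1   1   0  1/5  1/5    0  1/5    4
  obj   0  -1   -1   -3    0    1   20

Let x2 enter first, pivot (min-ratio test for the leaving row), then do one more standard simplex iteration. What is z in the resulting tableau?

29

Ratio test on column x2 — row 1: 9/5 = 9/5; row 2: entry 0 ≤ 0. Minimum is 9/5 at row 1 (s_1 leaves); pivot element 5.
Pivot on row 1; the obj-row RHS becomes 20 − (-1)·(9/5) = 109/5.
Next entering variable (most negative obj-row entry -12/5): x4.
Ratio test on column x4 — row 1: (9/5)/(3/5) = 3; row 2: 4/(1/5) = 20. Minimum is 3 at row 1 (x2 leaves); pivot element 3/5.
After the second pivot the obj-row RHS is 109/5 − (-12/5)·3 = 29.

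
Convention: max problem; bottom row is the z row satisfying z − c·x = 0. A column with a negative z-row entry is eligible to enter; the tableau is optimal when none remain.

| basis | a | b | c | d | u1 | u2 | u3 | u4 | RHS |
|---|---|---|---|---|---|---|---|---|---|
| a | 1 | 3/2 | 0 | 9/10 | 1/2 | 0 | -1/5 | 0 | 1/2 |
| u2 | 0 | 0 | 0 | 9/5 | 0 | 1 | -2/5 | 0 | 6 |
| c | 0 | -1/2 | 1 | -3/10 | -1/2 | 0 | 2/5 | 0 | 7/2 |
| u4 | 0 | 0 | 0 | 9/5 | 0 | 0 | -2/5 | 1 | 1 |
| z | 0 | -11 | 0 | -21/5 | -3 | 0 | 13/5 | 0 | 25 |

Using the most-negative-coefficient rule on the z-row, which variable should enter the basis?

b

Negative z-row entries: b: -11, d: -21/5, u1: -3.
The most negative is -11 in column b, so b enters.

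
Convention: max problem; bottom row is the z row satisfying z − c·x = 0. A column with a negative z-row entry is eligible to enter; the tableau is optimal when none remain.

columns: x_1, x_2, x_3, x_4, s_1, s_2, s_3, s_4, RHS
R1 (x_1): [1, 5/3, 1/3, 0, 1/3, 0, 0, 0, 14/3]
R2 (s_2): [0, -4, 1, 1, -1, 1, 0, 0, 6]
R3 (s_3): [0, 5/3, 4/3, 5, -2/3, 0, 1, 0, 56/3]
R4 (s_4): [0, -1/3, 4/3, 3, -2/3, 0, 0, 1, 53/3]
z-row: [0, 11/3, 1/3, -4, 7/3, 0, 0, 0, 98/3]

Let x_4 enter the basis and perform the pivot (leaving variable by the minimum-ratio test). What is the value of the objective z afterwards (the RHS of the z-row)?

Ratio test on column x_4 — row 1: entry 0 ≤ 0; row 2: 6/1 = 6; row 3: (56/3)/5 = 56/15; row 4: (53/3)/3 = 53/9. Minimum is 56/15 at row 3 (s_3 leaves); pivot element 5.
Pivot on row 3; the z-row RHS becomes 98/3 − (-4)·(56/15) = 238/5.

238/5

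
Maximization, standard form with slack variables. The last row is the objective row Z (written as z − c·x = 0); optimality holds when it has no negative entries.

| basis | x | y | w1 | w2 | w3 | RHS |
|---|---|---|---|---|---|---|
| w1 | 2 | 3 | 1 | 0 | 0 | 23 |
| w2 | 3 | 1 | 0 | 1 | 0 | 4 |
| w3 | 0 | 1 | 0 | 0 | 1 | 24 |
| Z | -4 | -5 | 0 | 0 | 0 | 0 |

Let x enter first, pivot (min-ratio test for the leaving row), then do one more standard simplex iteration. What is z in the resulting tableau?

20

Ratio test on column x — row 1: 23/2 = 23/2; row 2: 4/3 = 4/3; row 3: entry 0 ≤ 0. Minimum is 4/3 at row 2 (w2 leaves); pivot element 3.
Pivot on row 2; the Z-row RHS becomes 0 − (-4)·(4/3) = 16/3.
Next entering variable (most negative Z-row entry -11/3): y.
Ratio test on column y — row 1: (61/3)/(7/3) = 61/7; row 2: (4/3)/(1/3) = 4; row 3: 24/1 = 24. Minimum is 4 at row 2 (x leaves); pivot element 1/3.
After the second pivot the Z-row RHS is 16/3 − (-11/3)·4 = 20.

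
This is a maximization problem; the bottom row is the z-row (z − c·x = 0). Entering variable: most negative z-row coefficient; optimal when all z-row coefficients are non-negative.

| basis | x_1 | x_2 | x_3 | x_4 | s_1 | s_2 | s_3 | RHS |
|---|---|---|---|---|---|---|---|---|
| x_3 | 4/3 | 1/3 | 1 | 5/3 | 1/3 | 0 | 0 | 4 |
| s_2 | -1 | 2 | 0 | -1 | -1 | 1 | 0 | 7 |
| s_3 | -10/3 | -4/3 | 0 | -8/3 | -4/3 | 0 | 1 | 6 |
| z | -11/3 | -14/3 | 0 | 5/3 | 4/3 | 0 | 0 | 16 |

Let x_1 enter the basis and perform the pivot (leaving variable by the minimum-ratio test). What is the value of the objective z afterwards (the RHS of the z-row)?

Ratio test on column x_1 — row 1: 4/(4/3) = 3; row 2: entry -1 ≤ 0; row 3: entry -10/3 ≤ 0. Minimum is 3 at row 1 (x_3 leaves); pivot element 4/3.
Pivot on row 1; the z-row RHS becomes 16 − (-11/3)·3 = 27.

27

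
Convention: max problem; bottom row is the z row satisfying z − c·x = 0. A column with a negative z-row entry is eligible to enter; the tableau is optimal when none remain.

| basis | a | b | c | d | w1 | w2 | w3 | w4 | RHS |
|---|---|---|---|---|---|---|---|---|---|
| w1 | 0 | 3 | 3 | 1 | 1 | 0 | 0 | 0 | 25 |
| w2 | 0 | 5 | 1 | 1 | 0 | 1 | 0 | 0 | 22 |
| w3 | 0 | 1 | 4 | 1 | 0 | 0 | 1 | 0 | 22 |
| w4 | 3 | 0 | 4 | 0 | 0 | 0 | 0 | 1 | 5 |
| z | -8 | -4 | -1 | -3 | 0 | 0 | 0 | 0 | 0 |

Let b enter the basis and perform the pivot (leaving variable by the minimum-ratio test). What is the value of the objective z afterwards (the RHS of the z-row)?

Ratio test on column b — row 1: 25/3 = 25/3; row 2: 22/5 = 22/5; row 3: 22/1 = 22; row 4: entry 0 ≤ 0. Minimum is 22/5 at row 2 (w2 leaves); pivot element 5.
Pivot on row 2; the z-row RHS becomes 0 − (-4)·(22/5) = 88/5.

88/5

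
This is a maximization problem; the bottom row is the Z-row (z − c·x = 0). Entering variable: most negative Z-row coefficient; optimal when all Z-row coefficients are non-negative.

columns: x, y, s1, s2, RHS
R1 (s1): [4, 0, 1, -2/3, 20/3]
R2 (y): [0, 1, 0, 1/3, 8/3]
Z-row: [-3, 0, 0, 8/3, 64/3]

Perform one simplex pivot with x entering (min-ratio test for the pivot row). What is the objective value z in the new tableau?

79/3

Ratio test on column x — row 1: (20/3)/4 = 5/3; row 2: entry 0 ≤ 0. Minimum is 5/3 at row 1 (s1 leaves); pivot element 4.
Pivot on row 1; the Z-row RHS becomes 64/3 − (-3)·(5/3) = 79/3.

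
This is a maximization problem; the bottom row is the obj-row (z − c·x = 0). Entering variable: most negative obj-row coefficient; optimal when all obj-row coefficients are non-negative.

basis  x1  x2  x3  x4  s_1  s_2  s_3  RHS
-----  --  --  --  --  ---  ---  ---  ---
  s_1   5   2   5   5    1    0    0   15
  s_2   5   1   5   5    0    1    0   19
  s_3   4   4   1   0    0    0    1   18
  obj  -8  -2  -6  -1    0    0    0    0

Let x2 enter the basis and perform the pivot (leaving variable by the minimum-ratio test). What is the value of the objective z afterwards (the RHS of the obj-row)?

9

Ratio test on column x2 — row 1: 15/2 = 15/2; row 2: 19/1 = 19; row 3: 18/4 = 9/2. Minimum is 9/2 at row 3 (s_3 leaves); pivot element 4.
Pivot on row 3; the obj-row RHS becomes 0 − (-2)·(9/2) = 9.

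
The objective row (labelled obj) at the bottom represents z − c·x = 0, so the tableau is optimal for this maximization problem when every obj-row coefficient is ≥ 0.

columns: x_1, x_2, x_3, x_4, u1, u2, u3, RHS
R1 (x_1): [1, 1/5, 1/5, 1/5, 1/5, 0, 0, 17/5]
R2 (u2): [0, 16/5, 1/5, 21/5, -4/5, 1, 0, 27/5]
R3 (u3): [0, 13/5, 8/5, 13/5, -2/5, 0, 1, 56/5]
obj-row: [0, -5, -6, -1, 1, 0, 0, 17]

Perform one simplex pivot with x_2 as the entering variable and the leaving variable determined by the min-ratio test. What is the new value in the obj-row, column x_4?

Ratio test on column x_2 — row 1: (17/5)/(1/5) = 17; row 2: (27/5)/(16/5) = 27/16; row 3: (56/5)/(13/5) = 56/13. Minimum is 27/16 at row 2 (u2 leaves); pivot element 16/5.
Divide row 2 by 16/5; eliminate column x_2 from the other rows.
obj-row update in column x_4: -1 − (-5)·(21/16) = 89/16.

89/16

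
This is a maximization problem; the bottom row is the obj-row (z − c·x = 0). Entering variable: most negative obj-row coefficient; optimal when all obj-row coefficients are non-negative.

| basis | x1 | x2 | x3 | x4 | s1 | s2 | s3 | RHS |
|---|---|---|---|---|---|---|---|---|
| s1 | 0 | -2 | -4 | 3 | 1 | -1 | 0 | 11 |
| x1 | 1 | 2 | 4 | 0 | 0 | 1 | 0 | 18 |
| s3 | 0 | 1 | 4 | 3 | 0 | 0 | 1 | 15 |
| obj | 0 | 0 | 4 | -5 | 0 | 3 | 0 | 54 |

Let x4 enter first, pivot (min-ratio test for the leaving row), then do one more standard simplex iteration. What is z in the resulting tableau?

691/9

Ratio test on column x4 — row 1: 11/3 = 11/3; row 2: entry 0 ≤ 0; row 3: 15/3 = 5. Minimum is 11/3 at row 1 (s1 leaves); pivot element 3.
Pivot on row 1; the obj-row RHS becomes 54 − (-5)·(11/3) = 217/3.
Next entering variable (most negative obj-row entry -10/3): x2.
Ratio test on column x2 — row 1: entry -2/3 ≤ 0; row 2: 18/2 = 9; row 3: 4/3 = 4/3. Minimum is 4/3 at row 3 (s3 leaves); pivot element 3.
After the second pivot the obj-row RHS is 217/3 − (-10/3)·(4/3) = 691/9.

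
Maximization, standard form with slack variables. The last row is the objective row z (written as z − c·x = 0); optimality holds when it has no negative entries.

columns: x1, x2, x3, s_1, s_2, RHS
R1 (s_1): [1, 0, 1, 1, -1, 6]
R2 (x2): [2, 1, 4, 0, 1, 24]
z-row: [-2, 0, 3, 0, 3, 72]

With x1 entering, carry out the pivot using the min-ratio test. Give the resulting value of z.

Ratio test on column x1 — row 1: 6/1 = 6; row 2: 24/2 = 12. Minimum is 6 at row 1 (s_1 leaves); pivot element 1.
Pivot on row 1; the z-row RHS becomes 72 − (-2)·6 = 84.

84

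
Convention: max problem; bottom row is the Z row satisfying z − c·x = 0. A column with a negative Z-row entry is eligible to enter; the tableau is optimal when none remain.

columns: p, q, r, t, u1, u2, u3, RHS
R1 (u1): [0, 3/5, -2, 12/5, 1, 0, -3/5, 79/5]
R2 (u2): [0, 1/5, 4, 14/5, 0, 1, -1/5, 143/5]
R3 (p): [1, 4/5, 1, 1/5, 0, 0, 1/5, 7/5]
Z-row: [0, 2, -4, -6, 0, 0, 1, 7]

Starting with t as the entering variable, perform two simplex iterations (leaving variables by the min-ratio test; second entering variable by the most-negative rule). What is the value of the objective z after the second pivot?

330/7

Ratio test on column t — row 1: (79/5)/(12/5) = 79/12; row 2: (143/5)/(14/5) = 143/14; row 3: (7/5)/(1/5) = 7. Minimum is 79/12 at row 1 (u1 leaves); pivot element 12/5.
Pivot on row 1; the Z-row RHS becomes 7 − (-6)·(79/12) = 93/2.
Next entering variable (most negative Z-row entry -9): r.
Ratio test on column r — row 1: entry -5/6 ≤ 0; row 2: (61/6)/(19/3) = 61/38; row 3: (1/12)/(7/6) = 1/14. Minimum is 1/14 at row 3 (p leaves); pivot element 7/6.
After the second pivot the Z-row RHS is 93/2 − (-9)·(1/14) = 330/7.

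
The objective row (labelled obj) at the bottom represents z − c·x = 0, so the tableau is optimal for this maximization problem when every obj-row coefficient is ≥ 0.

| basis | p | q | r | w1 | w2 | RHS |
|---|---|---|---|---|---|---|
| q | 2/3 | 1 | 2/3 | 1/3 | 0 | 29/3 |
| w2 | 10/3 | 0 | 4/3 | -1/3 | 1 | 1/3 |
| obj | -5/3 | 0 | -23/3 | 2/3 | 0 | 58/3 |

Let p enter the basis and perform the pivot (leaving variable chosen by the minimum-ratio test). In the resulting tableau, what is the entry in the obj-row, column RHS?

39/2

Ratio test on column p — row 1: (29/3)/(2/3) = 29/2; row 2: (1/3)/(10/3) = 1/10. Minimum is 1/10 at row 2 (w2 leaves); pivot element 10/3.
Divide row 2 by 10/3; eliminate column p from the other rows.
obj-row update in column RHS: 58/3 − (-5/3)·(1/10) = 39/2.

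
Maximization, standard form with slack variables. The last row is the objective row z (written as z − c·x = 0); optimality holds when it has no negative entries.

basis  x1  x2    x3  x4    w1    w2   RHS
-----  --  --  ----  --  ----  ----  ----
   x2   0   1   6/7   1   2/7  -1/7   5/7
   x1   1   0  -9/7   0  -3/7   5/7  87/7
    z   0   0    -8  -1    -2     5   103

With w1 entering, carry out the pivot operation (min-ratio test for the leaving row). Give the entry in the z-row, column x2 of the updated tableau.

Ratio test on column w1 — row 1: (5/7)/(2/7) = 5/2; row 2: entry -3/7 ≤ 0. Minimum is 5/2 at row 1 (x2 leaves); pivot element 2/7.
Divide row 1 by 2/7; eliminate column w1 from the other rows.
z-row update in column x2: 0 − (-2)·(7/2) = 7.

7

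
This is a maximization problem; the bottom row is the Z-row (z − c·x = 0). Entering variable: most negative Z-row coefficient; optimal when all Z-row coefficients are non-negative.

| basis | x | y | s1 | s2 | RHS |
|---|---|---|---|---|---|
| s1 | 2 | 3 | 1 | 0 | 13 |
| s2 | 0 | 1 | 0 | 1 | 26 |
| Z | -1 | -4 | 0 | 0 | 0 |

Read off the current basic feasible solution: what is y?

0

y is not in the basis, so in the current basic feasible solution y = 0.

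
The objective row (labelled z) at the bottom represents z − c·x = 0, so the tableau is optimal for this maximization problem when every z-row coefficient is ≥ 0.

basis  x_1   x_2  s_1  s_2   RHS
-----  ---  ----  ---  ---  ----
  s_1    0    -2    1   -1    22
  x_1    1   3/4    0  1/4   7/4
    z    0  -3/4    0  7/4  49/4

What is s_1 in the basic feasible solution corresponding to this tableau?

22

s_1 is basic (row 1); its value is the RHS of that row, 22.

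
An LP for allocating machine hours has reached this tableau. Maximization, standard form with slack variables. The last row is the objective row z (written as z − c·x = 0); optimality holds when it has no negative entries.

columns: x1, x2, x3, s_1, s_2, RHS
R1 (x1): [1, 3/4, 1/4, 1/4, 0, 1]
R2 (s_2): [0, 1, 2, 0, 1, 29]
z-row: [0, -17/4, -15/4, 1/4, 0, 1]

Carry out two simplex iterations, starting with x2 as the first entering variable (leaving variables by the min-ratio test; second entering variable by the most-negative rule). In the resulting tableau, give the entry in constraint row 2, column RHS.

Ratio test on column x2 — row 1: 1/(3/4) = 4/3; row 2: 29/1 = 29. Minimum is 4/3 at row 1 (x1 leaves); pivot element 3/4.
Divide row 1 by 3/4; eliminate column x2 from the other rows.
Second iteration: most negative z-row entry is -7/3 in column x3, so x3 enters.
Ratio test on column x3 — row 1: (4/3)/(1/3) = 4; row 2: (83/3)/(5/3) = 83/5. Minimum is 4 at row 1 (x2 leaves); pivot element 1/3.
Divide row 1 by 1/3; eliminate column x3 from the other rows.
After both pivots, the entry at constraint row 2, column RHS is 21.

21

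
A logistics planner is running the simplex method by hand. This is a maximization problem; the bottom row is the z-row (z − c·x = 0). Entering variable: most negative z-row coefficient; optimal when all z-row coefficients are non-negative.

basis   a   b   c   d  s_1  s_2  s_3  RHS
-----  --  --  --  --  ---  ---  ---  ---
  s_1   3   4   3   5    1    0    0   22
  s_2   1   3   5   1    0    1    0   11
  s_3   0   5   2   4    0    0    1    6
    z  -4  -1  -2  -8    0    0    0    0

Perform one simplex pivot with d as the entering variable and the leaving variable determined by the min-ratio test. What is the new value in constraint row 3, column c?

Ratio test on column d — row 1: 22/5 = 22/5; row 2: 11/1 = 11; row 3: 6/4 = 3/2. Minimum is 3/2 at row 3 (s_3 leaves); pivot element 4.
Divide row 3 by 4; eliminate column d from the other rows.
In the new row 3, the c entry is the old entry divided by the pivot: 2/4 = 1/2.

1/2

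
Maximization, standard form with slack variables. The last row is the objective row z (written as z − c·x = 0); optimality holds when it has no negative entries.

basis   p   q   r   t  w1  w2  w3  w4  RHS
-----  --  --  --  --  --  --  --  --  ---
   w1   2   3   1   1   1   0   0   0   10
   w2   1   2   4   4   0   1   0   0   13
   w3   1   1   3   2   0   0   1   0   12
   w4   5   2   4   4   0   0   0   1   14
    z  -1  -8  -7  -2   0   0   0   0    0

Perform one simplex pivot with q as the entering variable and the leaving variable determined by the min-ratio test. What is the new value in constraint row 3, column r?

Ratio test on column q — row 1: 10/3 = 10/3; row 2: 13/2 = 13/2; row 3: 12/1 = 12; row 4: 14/2 = 7. Minimum is 10/3 at row 1 (w1 leaves); pivot element 3.
Divide row 1 by 3; eliminate column q from the other rows.
Row 3 update in column r: 3 − 1·(1/3) = 8/3.

8/3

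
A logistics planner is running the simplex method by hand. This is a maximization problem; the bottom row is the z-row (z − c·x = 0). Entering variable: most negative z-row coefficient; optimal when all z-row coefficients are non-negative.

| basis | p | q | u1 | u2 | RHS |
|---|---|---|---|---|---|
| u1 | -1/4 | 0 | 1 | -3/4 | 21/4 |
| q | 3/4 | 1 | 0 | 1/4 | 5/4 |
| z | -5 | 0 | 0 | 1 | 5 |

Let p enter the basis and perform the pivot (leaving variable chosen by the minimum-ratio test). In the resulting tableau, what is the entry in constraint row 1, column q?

Ratio test on column p — row 1: entry -1/4 ≤ 0; row 2: (5/4)/(3/4) = 5/3. Minimum is 5/3 at row 2 (q leaves); pivot element 3/4.
Divide row 2 by 3/4; eliminate column p from the other rows.
Row 1 update in column q: 0 − (-1/4)·(4/3) = 1/3.

1/3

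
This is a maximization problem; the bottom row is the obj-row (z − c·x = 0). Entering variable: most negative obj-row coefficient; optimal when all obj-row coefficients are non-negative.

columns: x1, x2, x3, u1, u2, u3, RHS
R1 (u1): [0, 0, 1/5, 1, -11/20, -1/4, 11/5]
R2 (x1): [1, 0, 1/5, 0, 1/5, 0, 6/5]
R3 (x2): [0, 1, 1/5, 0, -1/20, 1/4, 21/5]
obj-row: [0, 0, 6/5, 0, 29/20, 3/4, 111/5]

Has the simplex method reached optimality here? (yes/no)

yes

Every obj-row coefficient is ≥ 0, so the tableau is optimal.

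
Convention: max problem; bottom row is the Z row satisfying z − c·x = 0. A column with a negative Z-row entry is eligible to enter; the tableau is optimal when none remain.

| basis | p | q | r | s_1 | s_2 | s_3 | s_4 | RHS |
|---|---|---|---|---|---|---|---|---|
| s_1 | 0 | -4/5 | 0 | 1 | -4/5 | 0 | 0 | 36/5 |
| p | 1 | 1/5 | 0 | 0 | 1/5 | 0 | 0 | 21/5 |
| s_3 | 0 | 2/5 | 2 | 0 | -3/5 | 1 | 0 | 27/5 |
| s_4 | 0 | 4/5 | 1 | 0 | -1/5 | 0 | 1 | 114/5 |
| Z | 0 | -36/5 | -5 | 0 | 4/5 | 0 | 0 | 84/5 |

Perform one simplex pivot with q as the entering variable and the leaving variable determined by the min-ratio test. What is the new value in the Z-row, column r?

Ratio test on column q — row 1: entry -4/5 ≤ 0; row 2: (21/5)/(1/5) = 21; row 3: (27/5)/(2/5) = 27/2; row 4: (114/5)/(4/5) = 57/2. Minimum is 27/2 at row 3 (s_3 leaves); pivot element 2/5.
Divide row 3 by 2/5; eliminate column q from the other rows.
Z-row update in column r: -5 − (-36/5)·5 = 31.

31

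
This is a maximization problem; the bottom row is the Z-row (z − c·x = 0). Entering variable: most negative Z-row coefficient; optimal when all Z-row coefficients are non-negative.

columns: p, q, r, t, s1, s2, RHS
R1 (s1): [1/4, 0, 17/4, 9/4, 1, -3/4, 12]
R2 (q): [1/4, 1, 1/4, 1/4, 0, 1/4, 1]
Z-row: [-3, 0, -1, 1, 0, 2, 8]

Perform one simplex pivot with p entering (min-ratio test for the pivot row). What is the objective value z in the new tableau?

20

Ratio test on column p — row 1: 12/(1/4) = 48; row 2: 1/(1/4) = 4. Minimum is 4 at row 2 (q leaves); pivot element 1/4.
Pivot on row 2; the Z-row RHS becomes 8 − (-3)·4 = 20.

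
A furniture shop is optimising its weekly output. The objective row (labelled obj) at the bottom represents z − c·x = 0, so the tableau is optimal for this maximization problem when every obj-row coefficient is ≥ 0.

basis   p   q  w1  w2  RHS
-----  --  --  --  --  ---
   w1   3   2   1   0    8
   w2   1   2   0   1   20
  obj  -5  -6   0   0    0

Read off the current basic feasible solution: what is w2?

20

w2 is basic (row 2); its value is the RHS of that row, 20.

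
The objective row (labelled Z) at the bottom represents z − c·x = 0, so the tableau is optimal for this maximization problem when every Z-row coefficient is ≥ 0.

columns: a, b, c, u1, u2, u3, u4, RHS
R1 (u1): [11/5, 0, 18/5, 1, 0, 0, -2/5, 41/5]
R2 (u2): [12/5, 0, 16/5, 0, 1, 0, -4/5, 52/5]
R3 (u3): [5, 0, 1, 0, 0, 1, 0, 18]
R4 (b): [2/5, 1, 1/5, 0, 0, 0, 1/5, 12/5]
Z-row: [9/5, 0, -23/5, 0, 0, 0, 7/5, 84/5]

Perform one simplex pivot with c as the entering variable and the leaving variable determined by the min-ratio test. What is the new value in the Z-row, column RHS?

Ratio test on column c — row 1: (41/5)/(18/5) = 41/18; row 2: (52/5)/(16/5) = 13/4; row 3: 18/1 = 18; row 4: (12/5)/(1/5) = 12. Minimum is 41/18 at row 1 (u1 leaves); pivot element 18/5.
Divide row 1 by 18/5; eliminate column c from the other rows.
Z-row update in column RHS: 84/5 − (-23/5)·(41/18) = 491/18.

491/18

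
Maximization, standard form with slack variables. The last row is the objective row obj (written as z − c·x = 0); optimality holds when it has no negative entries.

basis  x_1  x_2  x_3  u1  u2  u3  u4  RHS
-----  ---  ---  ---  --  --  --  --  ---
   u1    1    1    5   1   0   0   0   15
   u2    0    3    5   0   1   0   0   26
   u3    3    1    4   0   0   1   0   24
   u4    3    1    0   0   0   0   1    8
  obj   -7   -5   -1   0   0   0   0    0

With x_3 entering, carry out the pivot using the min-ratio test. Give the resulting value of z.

Ratio test on column x_3 — row 1: 15/5 = 3; row 2: 26/5 = 26/5; row 3: 24/4 = 6; row 4: entry 0 ≤ 0. Minimum is 3 at row 1 (u1 leaves); pivot element 5.
Pivot on row 1; the obj-row RHS becomes 0 − (-1)·3 = 3.

3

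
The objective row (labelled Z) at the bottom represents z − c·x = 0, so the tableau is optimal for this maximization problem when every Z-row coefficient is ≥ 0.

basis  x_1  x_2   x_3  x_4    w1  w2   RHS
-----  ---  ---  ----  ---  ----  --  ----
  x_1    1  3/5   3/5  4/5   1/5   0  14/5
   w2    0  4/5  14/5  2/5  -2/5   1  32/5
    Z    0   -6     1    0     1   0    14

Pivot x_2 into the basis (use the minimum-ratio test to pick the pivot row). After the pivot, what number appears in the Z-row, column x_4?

8

Ratio test on column x_2 — row 1: (14/5)/(3/5) = 14/3; row 2: (32/5)/(4/5) = 8. Minimum is 14/3 at row 1 (x_1 leaves); pivot element 3/5.
Divide row 1 by 3/5; eliminate column x_2 from the other rows.
Z-row update in column x_4: 0 − (-6)·(4/3) = 8.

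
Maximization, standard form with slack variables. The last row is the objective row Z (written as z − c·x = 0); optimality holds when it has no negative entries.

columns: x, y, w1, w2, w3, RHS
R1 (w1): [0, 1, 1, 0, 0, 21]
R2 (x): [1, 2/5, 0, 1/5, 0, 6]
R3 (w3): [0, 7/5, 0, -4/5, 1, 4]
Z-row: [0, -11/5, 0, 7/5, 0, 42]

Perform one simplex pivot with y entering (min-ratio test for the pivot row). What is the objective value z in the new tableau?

Ratio test on column y — row 1: 21/1 = 21; row 2: 6/(2/5) = 15; row 3: 4/(7/5) = 20/7. Minimum is 20/7 at row 3 (w3 leaves); pivot element 7/5.
Pivot on row 3; the Z-row RHS becomes 42 − (-11/5)·(20/7) = 338/7.

338/7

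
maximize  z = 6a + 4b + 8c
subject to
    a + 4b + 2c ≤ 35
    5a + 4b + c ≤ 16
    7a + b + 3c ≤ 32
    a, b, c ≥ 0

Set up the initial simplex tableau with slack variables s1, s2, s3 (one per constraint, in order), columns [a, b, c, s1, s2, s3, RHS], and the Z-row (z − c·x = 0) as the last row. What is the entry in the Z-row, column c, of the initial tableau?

-8

The Z-row carries the negated objective coefficients: the c entry is -8.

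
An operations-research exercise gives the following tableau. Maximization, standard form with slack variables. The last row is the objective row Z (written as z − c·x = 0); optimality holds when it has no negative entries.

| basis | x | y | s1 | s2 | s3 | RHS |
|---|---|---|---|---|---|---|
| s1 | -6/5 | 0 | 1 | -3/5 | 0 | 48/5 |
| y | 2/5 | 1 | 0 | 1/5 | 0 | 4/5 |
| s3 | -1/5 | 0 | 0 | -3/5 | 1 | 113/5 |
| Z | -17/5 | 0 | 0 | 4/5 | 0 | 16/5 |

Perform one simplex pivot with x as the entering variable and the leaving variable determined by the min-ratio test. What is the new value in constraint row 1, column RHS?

12

Ratio test on column x — row 1: entry -6/5 ≤ 0; row 2: (4/5)/(2/5) = 2; row 3: entry -1/5 ≤ 0. Minimum is 2 at row 2 (y leaves); pivot element 2/5.
Divide row 2 by 2/5; eliminate column x from the other rows.
Row 1 update in column RHS: 48/5 − (-6/5)·2 = 12.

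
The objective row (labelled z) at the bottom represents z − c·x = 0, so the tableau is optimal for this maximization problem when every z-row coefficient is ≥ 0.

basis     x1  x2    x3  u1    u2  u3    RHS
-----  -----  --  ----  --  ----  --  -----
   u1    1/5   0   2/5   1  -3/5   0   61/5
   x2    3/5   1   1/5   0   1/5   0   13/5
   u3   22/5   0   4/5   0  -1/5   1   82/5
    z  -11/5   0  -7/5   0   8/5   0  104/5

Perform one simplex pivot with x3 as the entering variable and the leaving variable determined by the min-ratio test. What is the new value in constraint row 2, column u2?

Ratio test on column x3 — row 1: (61/5)/(2/5) = 61/2; row 2: (13/5)/(1/5) = 13; row 3: (82/5)/(4/5) = 41/2. Minimum is 13 at row 2 (x2 leaves); pivot element 1/5.
Divide row 2 by 1/5; eliminate column x3 from the other rows.
In the new row 2, the u2 entry is the old entry divided by the pivot: (1/5)/(1/5) = 1.

1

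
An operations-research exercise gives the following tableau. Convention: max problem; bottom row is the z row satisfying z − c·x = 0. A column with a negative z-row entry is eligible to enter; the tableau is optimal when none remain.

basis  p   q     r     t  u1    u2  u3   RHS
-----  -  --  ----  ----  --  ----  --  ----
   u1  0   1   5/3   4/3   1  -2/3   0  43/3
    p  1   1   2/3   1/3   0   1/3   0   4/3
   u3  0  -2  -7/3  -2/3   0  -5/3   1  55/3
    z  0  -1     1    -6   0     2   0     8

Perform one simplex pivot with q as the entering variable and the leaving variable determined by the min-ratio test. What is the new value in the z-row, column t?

-17/3

Ratio test on column q — row 1: (43/3)/1 = 43/3; row 2: (4/3)/1 = 4/3; row 3: entry -2 ≤ 0. Minimum is 4/3 at row 2 (p leaves); pivot element 1.
Divide row 2 by 1; eliminate column q from the other rows.
z-row update in column t: -6 − (-1)·(1/3) = -17/3.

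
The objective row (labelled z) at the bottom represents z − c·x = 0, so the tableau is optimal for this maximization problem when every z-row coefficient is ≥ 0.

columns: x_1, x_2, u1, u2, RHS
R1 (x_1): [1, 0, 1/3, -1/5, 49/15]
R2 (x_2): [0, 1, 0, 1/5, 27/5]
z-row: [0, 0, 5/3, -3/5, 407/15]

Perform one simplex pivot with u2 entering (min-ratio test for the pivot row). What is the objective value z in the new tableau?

130/3

Ratio test on column u2 — row 1: entry -1/5 ≤ 0; row 2: (27/5)/(1/5) = 27. Minimum is 27 at row 2 (x_2 leaves); pivot element 1/5.
Pivot on row 2; the z-row RHS becomes 407/15 − (-3/5)·27 = 130/3.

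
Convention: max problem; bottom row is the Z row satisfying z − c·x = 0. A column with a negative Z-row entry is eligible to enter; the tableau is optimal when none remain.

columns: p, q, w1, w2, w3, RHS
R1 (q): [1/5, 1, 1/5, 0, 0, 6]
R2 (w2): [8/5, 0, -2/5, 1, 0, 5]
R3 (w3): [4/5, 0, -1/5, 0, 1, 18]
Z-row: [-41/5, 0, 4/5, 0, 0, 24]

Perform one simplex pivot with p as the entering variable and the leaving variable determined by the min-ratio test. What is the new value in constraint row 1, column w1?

1/4

Ratio test on column p — row 1: 6/(1/5) = 30; row 2: 5/(8/5) = 25/8; row 3: 18/(4/5) = 45/2. Minimum is 25/8 at row 2 (w2 leaves); pivot element 8/5.
Divide row 2 by 8/5; eliminate column p from the other rows.
Row 1 update in column w1: 1/5 − (1/5)·(-1/4) = 1/4.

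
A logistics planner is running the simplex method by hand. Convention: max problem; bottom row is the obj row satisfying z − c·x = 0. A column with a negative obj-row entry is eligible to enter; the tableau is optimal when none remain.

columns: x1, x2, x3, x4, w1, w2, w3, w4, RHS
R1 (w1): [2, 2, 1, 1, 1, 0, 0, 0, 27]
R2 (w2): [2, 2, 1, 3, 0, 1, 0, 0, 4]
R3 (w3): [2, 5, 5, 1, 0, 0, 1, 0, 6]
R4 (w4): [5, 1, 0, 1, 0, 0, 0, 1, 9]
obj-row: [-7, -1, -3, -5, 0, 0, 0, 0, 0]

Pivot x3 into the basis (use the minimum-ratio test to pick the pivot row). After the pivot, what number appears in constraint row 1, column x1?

Ratio test on column x3 — row 1: 27/1 = 27; row 2: 4/1 = 4; row 3: 6/5 = 6/5; row 4: entry 0 ≤ 0. Minimum is 6/5 at row 3 (w3 leaves); pivot element 5.
Divide row 3 by 5; eliminate column x3 from the other rows.
Row 1 update in column x1: 2 − 1·(2/5) = 8/5.

8/5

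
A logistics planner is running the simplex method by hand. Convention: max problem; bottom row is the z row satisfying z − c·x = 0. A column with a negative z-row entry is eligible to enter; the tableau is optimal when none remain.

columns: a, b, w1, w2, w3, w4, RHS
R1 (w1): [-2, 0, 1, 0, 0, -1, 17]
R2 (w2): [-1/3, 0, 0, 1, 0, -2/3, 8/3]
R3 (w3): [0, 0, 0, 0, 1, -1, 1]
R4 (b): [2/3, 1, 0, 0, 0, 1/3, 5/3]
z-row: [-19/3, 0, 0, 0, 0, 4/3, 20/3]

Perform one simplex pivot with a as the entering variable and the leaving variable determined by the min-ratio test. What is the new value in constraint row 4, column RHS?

5/2

Ratio test on column a — row 1: entry -2 ≤ 0; row 2: entry -1/3 ≤ 0; row 3: entry 0 ≤ 0; row 4: (5/3)/(2/3) = 5/2. Minimum is 5/2 at row 4 (b leaves); pivot element 2/3.
Divide row 4 by 2/3; eliminate column a from the other rows.
In the new row 4, the RHS entry is the old entry divided by the pivot: (5/3)/(2/3) = 5/2.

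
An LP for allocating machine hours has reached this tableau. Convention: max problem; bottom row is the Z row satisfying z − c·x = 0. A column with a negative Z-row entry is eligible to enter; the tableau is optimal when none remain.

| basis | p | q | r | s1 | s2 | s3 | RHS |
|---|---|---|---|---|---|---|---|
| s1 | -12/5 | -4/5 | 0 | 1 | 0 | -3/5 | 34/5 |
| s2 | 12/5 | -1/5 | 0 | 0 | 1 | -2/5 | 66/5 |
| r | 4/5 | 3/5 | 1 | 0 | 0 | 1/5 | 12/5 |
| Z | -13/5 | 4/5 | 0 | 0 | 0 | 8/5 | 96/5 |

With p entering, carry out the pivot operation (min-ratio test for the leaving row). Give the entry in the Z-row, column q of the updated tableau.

11/4

Ratio test on column p — row 1: entry -12/5 ≤ 0; row 2: (66/5)/(12/5) = 11/2; row 3: (12/5)/(4/5) = 3. Minimum is 3 at row 3 (r leaves); pivot element 4/5.
Divide row 3 by 4/5; eliminate column p from the other rows.
Z-row update in column q: 4/5 − (-13/5)·(3/4) = 11/4.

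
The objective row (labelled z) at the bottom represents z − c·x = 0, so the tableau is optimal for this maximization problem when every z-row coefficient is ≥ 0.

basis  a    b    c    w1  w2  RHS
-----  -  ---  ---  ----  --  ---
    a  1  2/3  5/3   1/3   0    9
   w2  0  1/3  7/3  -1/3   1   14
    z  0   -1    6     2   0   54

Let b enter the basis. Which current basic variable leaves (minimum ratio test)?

a

Column b entries and ratios — a: 9/(2/3) = 27/2; w2: 14/(1/3) = 42.
Smallest ratio is 27/2 in the row of a, so a leaves.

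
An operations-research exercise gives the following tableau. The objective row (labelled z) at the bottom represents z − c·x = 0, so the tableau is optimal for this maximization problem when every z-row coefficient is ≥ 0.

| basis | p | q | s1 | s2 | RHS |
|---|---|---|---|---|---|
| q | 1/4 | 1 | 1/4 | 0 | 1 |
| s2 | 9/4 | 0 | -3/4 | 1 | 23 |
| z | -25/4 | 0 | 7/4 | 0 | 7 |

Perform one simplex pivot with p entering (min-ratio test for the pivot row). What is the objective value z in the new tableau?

32

Ratio test on column p — row 1: 1/(1/4) = 4; row 2: 23/(9/4) = 92/9. Minimum is 4 at row 1 (q leaves); pivot element 1/4.
Pivot on row 1; the z-row RHS becomes 7 − (-25/4)·4 = 32.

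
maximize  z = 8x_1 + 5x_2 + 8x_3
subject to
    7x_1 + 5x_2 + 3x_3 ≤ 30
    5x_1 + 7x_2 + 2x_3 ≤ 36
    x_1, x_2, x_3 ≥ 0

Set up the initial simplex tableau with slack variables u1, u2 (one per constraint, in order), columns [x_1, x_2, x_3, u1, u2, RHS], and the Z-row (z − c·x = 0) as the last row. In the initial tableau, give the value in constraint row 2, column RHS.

36

The RHS of constraint 2 is b_2 = 36.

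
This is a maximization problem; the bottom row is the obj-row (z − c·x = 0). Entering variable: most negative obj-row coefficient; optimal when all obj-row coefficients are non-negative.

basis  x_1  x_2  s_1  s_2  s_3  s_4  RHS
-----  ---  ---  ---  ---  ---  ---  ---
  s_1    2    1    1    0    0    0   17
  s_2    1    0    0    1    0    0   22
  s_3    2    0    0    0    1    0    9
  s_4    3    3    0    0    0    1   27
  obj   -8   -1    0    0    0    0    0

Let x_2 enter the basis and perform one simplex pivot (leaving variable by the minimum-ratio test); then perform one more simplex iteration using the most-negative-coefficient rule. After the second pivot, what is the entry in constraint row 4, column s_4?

Ratio test on column x_2 — row 1: 17/1 = 17; row 2: entry 0 ≤ 0; row 3: entry 0 ≤ 0; row 4: 27/3 = 9. Minimum is 9 at row 4 (s_4 leaves); pivot element 3.
Divide row 4 by 3; eliminate column x_2 from the other rows.
Second iteration: most negative obj-row entry is -7 in column x_1, so x_1 enters.
Ratio test on column x_1 — row 1: 8/1 = 8; row 2: 22/1 = 22; row 3: 9/2 = 9/2; row 4: 9/1 = 9. Minimum is 9/2 at row 3 (s_3 leaves); pivot element 2.
Divide row 3 by 2; eliminate column x_1 from the other rows.
After both pivots, the entry at constraint row 4, column s_4 is 1/3.

1/3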